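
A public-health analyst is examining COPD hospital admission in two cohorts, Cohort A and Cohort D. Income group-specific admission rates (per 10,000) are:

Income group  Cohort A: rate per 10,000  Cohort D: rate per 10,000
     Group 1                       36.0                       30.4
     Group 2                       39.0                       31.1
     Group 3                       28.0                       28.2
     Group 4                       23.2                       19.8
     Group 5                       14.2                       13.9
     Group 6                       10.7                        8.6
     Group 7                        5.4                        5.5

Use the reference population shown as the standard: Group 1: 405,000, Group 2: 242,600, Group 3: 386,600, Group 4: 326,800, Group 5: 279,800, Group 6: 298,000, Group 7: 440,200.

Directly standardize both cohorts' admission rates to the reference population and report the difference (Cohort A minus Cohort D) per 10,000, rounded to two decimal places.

Standard total = 2,379,000; weights = 0.1702, 0.1020, 0.1625, 0.1374, 0.1176, 0.1253, 0.1850.
Cohort A: 0.1702×36.0 + 0.1020×39.0 + 0.1625×28.0 + 0.1374×23.2 + 0.1176×14.2 + 0.1253×10.7 + 0.1850×5.4 = 21.8524 per 10,000.
Cohort D: 0.1702×30.4 + 0.1020×31.1 + 0.1625×28.2 + 0.1374×19.8 + 0.1176×13.9 + 0.1253×8.6 + 0.1850×5.5 = 19.3790 per 10,000.
Difference = 21.8524 − 19.3790 = 2.4733.

2.47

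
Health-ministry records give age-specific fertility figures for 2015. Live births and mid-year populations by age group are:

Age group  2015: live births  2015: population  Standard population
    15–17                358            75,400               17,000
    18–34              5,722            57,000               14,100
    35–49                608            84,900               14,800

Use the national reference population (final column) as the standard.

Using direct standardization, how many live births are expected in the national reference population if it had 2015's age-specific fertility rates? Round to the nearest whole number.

1602

Age-specific rates per 1,000 for 2015: 4.748, 100.386, 7.161.
Expected live births = Σ (standard pop × age-specific rate ÷ 1,000)
= 17,000×4.748/1,000 + 14,100×100.386/1,000 + 14,800×7.161/1,000
= 80.72 + 1415.44 + 105.99 = 1602.15.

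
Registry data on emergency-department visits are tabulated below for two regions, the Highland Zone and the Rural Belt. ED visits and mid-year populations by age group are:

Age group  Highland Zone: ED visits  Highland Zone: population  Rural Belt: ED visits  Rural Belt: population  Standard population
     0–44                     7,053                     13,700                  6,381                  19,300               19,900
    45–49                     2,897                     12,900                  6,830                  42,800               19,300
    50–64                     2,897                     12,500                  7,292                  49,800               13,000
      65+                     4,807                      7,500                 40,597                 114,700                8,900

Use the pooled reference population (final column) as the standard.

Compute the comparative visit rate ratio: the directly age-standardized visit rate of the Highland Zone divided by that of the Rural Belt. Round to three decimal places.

Age-specific rates per 1,000 for the Highland Zone: 514.818, 224.574, 231.760, 640.933.
For the Rural Belt: 330.622, 159.579, 146.426, 353.941.
Standard total = 61,100; weights = 0.3257, 0.3159, 0.2128, 0.1457.
The Highland Zone: 0.3257×514.818 + 0.3159×224.574 + 0.2128×231.760 + 0.1457×640.933 = 381.2819 per 1,000.
The Rural Belt: 0.3257×330.622 + 0.3159×159.579 + 0.2128×146.426 + 0.1457×353.941 = 240.7997 per 1,000.
Ratio = 381.2819 ÷ 240.7997 = 1.58340.

1.583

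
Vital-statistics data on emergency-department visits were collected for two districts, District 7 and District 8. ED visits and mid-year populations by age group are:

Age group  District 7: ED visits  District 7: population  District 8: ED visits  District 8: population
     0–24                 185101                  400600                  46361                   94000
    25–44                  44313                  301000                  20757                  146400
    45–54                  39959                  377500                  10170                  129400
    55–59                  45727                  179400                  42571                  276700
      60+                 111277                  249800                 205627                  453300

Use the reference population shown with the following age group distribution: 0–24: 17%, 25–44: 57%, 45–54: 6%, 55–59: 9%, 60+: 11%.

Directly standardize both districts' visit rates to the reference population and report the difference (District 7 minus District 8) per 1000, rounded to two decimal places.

Age-specific rates per 1000 for District 7: 462.059, 147.219, 105.852, 254.889, 445.464.
For District 8: 493.202, 141.783, 78.594, 153.853, 453.622.
Standard weights: 0.17, 0.57, 0.06, 0.09, 0.11.
District 7: 0.1700×462.059 + 0.5700×147.219 + 0.0600×105.852 + 0.0900×254.889 + 0.1100×445.464 = 240.7572 per 1000.
District 8: 0.1700×493.202 + 0.5700×141.783 + 0.0600×78.594 + 0.0900×153.853 + 0.1100×453.622 = 233.1213 per 1000.
Difference = 240.7572 − 233.1213 = 7.6359.

7.64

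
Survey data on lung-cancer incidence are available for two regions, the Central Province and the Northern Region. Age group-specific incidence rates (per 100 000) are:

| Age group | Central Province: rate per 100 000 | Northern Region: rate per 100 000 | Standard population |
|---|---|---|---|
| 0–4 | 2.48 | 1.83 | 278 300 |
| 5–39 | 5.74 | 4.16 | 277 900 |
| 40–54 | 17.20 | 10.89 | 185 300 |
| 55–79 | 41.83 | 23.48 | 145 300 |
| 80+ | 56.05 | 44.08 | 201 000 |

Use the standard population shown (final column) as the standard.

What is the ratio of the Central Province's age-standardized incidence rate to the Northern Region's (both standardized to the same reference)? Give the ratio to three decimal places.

1.430

Standard total = 1 087 800; weights = 0.2558, 0.2555, 0.1703, 0.1336, 0.1848.
The Central Province: 0.2558×2.48 + 0.2555×5.74 + 0.1703×17.20 + 0.1336×41.83 + 0.1848×56.05 = 20.9748 per 100 000.
The Northern Region: 0.2558×1.83 + 0.2555×4.16 + 0.1703×10.89 + 0.1336×23.48 + 0.1848×44.08 = 14.6672 per 100 000.
Ratio = 20.9748 ÷ 14.6672 = 1.43005.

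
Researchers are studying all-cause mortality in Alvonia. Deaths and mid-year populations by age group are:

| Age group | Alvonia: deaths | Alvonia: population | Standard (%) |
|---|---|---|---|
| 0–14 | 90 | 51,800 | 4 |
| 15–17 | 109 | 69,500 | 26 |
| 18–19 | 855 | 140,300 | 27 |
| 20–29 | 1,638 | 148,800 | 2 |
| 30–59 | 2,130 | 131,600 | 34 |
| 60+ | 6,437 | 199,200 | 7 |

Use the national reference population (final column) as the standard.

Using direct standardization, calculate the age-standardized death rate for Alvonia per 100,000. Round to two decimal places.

1010.79

Age-specific rates per 100,000 for Alvonia: 173.75, 156.83, 609.41, 1100.81, 1618.54, 3231.43.
Standard weights: 0.04, 0.26, 0.27, 0.02, 0.34, 0.07.
Standardized rate: 0.0400×173.75 + 0.2600×156.83 + 0.2700×609.41 + 0.0200×1100.81 + 0.3400×1618.54 + 0.0700×3231.43 = 1010.7869 per 100,000.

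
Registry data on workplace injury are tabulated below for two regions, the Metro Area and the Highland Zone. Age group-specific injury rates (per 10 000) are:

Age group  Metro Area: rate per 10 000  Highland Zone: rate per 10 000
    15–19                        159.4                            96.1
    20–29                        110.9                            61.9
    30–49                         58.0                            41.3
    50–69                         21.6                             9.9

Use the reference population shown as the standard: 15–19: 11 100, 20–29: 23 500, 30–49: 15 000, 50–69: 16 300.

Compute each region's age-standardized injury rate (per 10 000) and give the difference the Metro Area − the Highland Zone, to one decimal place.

Standard total = 65 900; weights = 0.1684, 0.3566, 0.2276, 0.2473.
The Metro Area: 0.1684×159.4 + 0.3566×110.9 + 0.2276×58.0 + 0.2473×21.6 = 84.9404 per 10 000.
The Highland Zone: 0.1684×96.1 + 0.3566×61.9 + 0.2276×41.3 + 0.2473×9.9 = 50.1097 per 10 000.
Difference = 84.9404 − 50.1097 = 34.8307.

34.8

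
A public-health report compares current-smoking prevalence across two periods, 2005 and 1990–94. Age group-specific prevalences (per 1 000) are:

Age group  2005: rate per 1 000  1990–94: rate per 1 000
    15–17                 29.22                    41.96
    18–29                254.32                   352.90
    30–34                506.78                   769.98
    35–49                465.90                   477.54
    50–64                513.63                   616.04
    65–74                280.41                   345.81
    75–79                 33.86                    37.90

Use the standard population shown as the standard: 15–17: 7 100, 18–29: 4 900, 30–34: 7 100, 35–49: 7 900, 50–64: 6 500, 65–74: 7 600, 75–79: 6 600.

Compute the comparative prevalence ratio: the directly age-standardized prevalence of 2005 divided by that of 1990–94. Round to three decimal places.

Standard total = 47 700; weights = 0.1488, 0.1027, 0.1488, 0.1656, 0.1363, 0.1593, 0.1384.
2005: 0.1488×29.22 + 0.1027×254.32 + 0.1488×506.78 + 0.1656×465.90 + 0.1363×513.63 + 0.1593×280.41 + 0.1384×33.86 = 302.4227 per 1 000.
1990–94: 0.1488×41.96 + 0.1027×352.90 + 0.1488×769.98 + 0.1656×477.54 + 0.1363×616.04 + 0.1593×345.81 + 0.1384×37.90 = 380.4844 per 1 000.
Ratio = 302.4227 ÷ 380.4844 = 0.79484.

0.795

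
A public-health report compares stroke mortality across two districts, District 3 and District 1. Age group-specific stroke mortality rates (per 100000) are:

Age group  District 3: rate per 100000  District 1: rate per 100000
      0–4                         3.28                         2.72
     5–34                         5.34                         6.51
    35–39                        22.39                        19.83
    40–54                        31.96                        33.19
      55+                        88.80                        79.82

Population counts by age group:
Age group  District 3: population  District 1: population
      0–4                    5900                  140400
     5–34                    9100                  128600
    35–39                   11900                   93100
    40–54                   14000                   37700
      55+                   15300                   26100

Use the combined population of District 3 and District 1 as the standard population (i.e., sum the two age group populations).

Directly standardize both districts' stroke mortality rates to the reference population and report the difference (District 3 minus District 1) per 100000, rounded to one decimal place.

1.0

Combined standard total = 482100; weights = 0.3035, 0.2856, 0.2178, 0.1072, 0.0859.
District 3: 0.3035×3.28 + 0.2856×5.34 + 0.2178×22.39 + 0.1072×31.96 + 0.0859×88.80 = 18.4501 per 100000.
District 1: 0.3035×2.72 + 0.2856×6.51 + 0.2178×19.83 + 0.1072×33.19 + 0.0859×79.82 = 17.4175 per 100000.
Difference = 18.4501 − 17.4175 = 1.0326.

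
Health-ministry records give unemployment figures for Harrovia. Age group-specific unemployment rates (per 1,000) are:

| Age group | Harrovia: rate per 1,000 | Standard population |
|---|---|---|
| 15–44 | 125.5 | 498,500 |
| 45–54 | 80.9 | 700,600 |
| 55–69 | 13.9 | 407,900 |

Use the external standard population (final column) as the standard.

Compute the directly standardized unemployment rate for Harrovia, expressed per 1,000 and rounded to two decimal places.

77.73

Standard total = 1,607,000; weights = 0.3102, 0.4360, 0.2538.
Standardized rate: 0.3102×125.5 + 0.4360×80.9 + 0.2538×13.9 = 77.7287 per 1,000.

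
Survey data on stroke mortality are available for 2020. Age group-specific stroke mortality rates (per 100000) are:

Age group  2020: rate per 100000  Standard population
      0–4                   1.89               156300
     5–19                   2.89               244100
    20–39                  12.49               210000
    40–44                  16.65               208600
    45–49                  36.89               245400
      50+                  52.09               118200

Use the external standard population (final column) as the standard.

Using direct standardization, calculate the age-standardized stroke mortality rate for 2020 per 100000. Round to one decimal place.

18.9

Standard total = 1182600; weights = 0.1322, 0.2064, 0.1776, 0.1764, 0.2075, 0.0999.
Standardized rate: 0.1322×1.89 + 0.2064×2.89 + 0.1776×12.49 + 0.1764×16.65 + 0.2075×36.89 + 0.0999×52.09 = 18.8625 per 100000.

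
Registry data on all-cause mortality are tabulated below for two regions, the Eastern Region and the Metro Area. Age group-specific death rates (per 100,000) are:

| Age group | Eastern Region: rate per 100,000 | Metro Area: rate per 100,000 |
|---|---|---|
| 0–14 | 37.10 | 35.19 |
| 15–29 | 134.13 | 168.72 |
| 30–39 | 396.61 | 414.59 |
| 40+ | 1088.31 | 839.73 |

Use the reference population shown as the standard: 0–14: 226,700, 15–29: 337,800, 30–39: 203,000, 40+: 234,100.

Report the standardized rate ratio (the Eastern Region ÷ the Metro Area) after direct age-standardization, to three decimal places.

1.125

Standard total = 1,001,600; weights = 0.2263, 0.3373, 0.2027, 0.2337.
The Eastern Region: 0.2263×37.10 + 0.3373×134.13 + 0.2027×396.61 + 0.2337×1088.31 = 388.3835 per 100,000.
The Metro Area: 0.2263×35.19 + 0.3373×168.72 + 0.2027×414.59 + 0.2337×839.73 = 345.1615 per 100,000.
Ratio = 388.3835 ÷ 345.1615 = 1.12522.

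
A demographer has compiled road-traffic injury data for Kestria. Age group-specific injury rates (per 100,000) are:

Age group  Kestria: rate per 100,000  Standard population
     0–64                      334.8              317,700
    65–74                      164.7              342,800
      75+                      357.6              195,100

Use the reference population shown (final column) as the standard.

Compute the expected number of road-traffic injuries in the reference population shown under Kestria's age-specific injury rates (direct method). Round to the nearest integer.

Expected road-traffic injuries = Σ (standard pop × age-specific rate ÷ 100,000)
= 317,700×334.8/100,000 + 342,800×164.7/100,000 + 195,100×357.6/100,000
= 1063.66 + 564.59 + 697.68 = 2325.93.

2326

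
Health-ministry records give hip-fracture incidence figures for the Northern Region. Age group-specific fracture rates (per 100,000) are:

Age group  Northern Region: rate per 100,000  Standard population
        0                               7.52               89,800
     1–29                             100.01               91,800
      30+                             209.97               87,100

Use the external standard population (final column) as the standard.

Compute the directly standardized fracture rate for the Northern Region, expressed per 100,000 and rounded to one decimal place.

Standard total = 268,700; weights = 0.3342, 0.3416, 0.3242.
Standardized rate: 0.3342×7.52 + 0.3416×100.01 + 0.3242×209.97 = 104.7436 per 100,000.

104.7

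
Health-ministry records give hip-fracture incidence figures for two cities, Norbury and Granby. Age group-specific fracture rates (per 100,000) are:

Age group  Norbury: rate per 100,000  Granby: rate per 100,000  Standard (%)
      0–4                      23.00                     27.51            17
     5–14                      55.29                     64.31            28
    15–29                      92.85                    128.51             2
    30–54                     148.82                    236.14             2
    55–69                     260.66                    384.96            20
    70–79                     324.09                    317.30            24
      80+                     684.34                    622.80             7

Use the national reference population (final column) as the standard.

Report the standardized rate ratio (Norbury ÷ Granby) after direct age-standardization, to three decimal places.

0.891

Standard weights: 0.17, 0.28, 0.02, 0.02, 0.20, 0.24, 0.07.
Norbury: 0.1700×23.00 + 0.2800×55.29 + 0.0200×92.85 + 0.0200×148.82 + 0.2000×260.66 + 0.2400×324.09 + 0.0700×684.34 = 202.0420 per 100,000.
Granby: 0.1700×27.51 + 0.2800×64.31 + 0.0200×128.51 + 0.0200×236.14 + 0.2000×384.96 + 0.2400×317.30 + 0.0700×622.80 = 226.7165 per 100,000.
Ratio = 202.0420 ÷ 226.7165 = 0.89117.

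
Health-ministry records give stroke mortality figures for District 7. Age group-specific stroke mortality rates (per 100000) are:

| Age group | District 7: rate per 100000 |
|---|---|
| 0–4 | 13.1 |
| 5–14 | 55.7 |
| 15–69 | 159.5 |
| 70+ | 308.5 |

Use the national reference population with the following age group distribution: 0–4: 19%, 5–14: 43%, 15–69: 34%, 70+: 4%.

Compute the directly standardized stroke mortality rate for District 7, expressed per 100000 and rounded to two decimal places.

93.01

Standard weights: 0.19, 0.43, 0.34, 0.04.
Standardized rate: 0.1900×13.1 + 0.4300×55.7 + 0.3400×159.5 + 0.0400×308.5 = 93.0100 per 100000.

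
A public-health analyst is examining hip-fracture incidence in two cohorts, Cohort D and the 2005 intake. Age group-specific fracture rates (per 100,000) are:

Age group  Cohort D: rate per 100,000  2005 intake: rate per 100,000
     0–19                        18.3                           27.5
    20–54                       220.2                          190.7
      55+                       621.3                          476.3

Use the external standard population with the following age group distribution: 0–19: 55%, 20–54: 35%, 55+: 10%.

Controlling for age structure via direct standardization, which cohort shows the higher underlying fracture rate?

Standard weights: 0.55, 0.35, 0.10.
Cohort D: 0.5500×18.3 + 0.3500×220.2 + 0.1000×621.3 = 149.2650 per 100,000.
The 2005 intake: 0.5500×27.5 + 0.3500×190.7 + 0.1000×476.3 = 129.5000 per 100,000.

Cohort D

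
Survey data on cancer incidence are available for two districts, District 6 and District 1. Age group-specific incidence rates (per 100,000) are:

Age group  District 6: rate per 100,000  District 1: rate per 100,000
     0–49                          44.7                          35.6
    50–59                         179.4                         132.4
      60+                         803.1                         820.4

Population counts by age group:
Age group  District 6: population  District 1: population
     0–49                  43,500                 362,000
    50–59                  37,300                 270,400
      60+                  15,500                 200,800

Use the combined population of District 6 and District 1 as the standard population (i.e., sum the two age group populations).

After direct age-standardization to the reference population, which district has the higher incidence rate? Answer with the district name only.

District 6

Combined standard total = 929,500; weights = 0.4363, 0.3310, 0.2327.
District 6: 0.4363×44.7 + 0.3310×179.4 + 0.2327×803.1 = 265.7749 per 100,000.
District 1: 0.4363×35.6 + 0.3310×132.4 + 0.2327×820.4 = 250.2720 per 100,000.
The crude rates (218.94 vs 256.15) would put District 1 higher, but that reflects its age composition; once standardized to a common age structure, District 6 has the higher underlying rate.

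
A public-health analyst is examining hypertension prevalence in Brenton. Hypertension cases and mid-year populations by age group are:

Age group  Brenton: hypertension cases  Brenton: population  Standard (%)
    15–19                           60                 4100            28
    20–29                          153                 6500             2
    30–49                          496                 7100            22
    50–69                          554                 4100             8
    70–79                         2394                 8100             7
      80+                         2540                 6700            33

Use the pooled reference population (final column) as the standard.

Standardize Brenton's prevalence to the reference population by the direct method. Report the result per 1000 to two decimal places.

Age-specific rates per 1000 for Brenton: 14.634, 23.538, 69.859, 135.122, 295.556, 379.104.
Standard weights: 0.28, 0.02, 0.22, 0.08, 0.07, 0.33.
Standardized rate: 0.2800×14.634 + 0.0200×23.538 + 0.2200×69.859 + 0.0800×135.122 + 0.0700×295.556 + 0.3300×379.104 = 176.5405 per 1000.

176.54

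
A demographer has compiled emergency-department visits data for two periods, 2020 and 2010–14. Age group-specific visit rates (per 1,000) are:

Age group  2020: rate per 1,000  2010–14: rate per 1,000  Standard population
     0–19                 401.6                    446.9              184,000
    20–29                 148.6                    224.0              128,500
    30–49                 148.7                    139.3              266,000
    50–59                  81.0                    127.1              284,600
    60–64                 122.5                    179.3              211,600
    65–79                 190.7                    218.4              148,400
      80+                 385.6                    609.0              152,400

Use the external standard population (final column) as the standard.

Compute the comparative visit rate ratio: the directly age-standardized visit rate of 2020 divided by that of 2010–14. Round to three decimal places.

Standard total = 1,375,500; weights = 0.1338, 0.0934, 0.1934, 0.2069, 0.1538, 0.1079, 0.1108.
2020: 0.1338×401.6 + 0.0934×148.6 + 0.1934×148.7 + 0.2069×81.0 + 0.1538×122.5 + 0.1079×190.7 + 0.1108×385.6 = 195.2618 per 1,000.
2010–14: 0.1338×446.9 + 0.0934×224.0 + 0.1934×139.3 + 0.2069×127.1 + 0.1538×179.3 + 0.1079×218.4 + 0.1108×609.0 = 252.5642 per 1,000.
Ratio = 195.2618 ÷ 252.5642 = 0.77312.

0.773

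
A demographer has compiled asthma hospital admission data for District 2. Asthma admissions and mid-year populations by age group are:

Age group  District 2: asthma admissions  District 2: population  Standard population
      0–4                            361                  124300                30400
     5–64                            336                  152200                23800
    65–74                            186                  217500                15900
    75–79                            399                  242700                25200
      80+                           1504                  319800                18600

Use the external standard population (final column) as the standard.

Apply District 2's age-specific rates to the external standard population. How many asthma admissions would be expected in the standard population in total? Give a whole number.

Age-specific rates per 10000 for District 2: 29.04, 22.08, 8.55, 16.44, 47.03.
Expected asthma admissions = Σ (standard pop × age-specific rate ÷ 10000)
= 30400×29.04/10000 + 23800×22.08/10000 + 15900×8.55/10000 + 25200×16.44/10000 + 18600×47.03/10000
= 88.29 + 52.54 + 13.60 + 41.43 + 87.47 = 283.33.

283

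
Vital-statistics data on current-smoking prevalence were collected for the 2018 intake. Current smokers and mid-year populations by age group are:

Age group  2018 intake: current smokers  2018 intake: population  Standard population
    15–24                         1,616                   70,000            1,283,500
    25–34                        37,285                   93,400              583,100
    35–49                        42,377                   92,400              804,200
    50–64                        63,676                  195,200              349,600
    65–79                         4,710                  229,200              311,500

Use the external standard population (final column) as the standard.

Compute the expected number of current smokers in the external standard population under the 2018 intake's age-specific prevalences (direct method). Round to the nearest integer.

751673

Age-specific rates per 1,000 for the 2018 intake: 23.086, 399.197, 458.626, 326.209, 20.550.
Expected current smokers = Σ (standard pop × age-specific rate ÷ 1,000)
= 1,283,500×23.086/1,000 + 583,100×399.197/1,000 + 804,200×458.626/1,000 + 349,600×326.209/1,000 + 311,500×20.550/1,000
= 29630.51 + 232771.77 + 368826.66 + 114042.67 + 6401.24 = 751672.86.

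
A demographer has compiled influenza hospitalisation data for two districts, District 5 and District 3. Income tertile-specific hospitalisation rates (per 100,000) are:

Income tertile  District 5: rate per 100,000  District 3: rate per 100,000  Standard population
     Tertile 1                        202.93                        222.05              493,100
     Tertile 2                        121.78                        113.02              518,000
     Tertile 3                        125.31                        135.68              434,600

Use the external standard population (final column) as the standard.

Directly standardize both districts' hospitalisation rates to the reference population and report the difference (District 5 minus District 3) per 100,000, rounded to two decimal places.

Standard total = 1,445,700; weights = 0.3411, 0.3583, 0.3006.
District 5: 0.3411×202.93 + 0.3583×121.78 + 0.3006×125.31 = 150.5199 per 100,000.
District 3: 0.3411×222.05 + 0.3583×113.02 + 0.3006×135.68 = 157.0200 per 100,000.
Difference = 150.5199 − 157.0200 = -6.5001.

-6.50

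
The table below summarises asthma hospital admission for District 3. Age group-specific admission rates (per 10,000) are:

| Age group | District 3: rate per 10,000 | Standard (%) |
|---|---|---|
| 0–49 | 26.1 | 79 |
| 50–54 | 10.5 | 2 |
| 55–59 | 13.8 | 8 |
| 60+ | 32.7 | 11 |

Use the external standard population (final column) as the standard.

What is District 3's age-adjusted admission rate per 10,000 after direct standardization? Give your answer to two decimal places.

25.53

Standard weights: 0.79, 0.02, 0.08, 0.11.
Standardized rate: 0.7900×26.1 + 0.0200×10.5 + 0.0800×13.8 + 0.1100×32.7 = 25.5300 per 10,000.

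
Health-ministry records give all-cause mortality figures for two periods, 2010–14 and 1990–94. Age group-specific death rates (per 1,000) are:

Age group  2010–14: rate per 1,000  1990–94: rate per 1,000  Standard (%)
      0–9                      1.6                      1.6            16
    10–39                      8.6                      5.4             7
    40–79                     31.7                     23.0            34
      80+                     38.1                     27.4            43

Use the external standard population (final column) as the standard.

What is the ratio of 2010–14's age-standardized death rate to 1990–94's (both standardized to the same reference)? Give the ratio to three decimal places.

Standard weights: 0.16, 0.07, 0.34, 0.43.
2010–14: 0.1600×1.6 + 0.0700×8.6 + 0.3400×31.7 + 0.4300×38.1 = 28.0190 per 1,000.
1990–94: 0.1600×1.6 + 0.0700×5.4 + 0.3400×23.0 + 0.4300×27.4 = 20.2360 per 1,000.
Ratio = 28.0190 ÷ 20.2360 = 1.38461.

1.385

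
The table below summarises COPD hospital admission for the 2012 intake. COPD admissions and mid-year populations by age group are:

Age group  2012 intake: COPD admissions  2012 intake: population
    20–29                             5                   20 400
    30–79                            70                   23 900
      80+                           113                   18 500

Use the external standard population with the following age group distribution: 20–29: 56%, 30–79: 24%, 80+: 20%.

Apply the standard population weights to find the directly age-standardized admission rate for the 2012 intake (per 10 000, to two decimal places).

Age-specific rates per 10 000 for the 2012 intake: 2.45, 29.29, 61.08.
Standard weights: 0.56, 0.24, 0.20.
Standardized rate: 0.5600×2.45 + 0.2400×29.29 + 0.2000×61.08 = 20.6181 per 10 000.

20.62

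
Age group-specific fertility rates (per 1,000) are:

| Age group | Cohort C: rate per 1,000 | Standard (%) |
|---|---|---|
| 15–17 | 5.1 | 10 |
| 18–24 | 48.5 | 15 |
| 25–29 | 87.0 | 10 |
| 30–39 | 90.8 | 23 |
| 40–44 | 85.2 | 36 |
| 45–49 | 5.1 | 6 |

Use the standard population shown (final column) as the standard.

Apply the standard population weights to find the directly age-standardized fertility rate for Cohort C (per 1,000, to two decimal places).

Standard weights: 0.10, 0.15, 0.10, 0.23, 0.36, 0.06.
Standardized rate: 0.1000×5.1 + 0.1500×48.5 + 0.1000×87.0 + 0.2300×90.8 + 0.3600×85.2 + 0.0600×5.1 = 68.3470 per 1,000.

68.35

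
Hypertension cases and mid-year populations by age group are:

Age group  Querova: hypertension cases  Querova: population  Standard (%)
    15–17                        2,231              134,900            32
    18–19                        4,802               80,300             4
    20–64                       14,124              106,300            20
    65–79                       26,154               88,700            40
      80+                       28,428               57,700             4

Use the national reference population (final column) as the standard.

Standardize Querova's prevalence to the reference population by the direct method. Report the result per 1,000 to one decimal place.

171.9

Age-specific rates per 1,000 for Querova: 16.538, 59.801, 132.869, 294.859, 492.686.
Standard weights: 0.32, 0.04, 0.20, 0.40, 0.04.
Standardized rate: 0.3200×16.538 + 0.0400×59.801 + 0.2000×132.869 + 0.4000×294.859 + 0.0400×492.686 = 171.9092 per 1,000.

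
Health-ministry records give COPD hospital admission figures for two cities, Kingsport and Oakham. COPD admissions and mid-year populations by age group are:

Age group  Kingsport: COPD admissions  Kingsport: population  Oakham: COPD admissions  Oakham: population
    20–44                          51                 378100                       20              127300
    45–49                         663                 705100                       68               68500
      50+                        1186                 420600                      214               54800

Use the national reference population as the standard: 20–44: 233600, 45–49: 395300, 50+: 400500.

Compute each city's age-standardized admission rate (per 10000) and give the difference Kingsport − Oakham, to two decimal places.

Age-specific rates per 10000 for Kingsport: 1.35, 9.40, 28.20.
For Oakham: 1.57, 9.93, 39.05.
Standard total = 1029400; weights = 0.2269, 0.3840, 0.3891.
Kingsport: 0.2269×1.35 + 0.3840×9.40 + 0.3891×28.20 = 14.8876 per 10000.
Oakham: 0.2269×1.57 + 0.3840×9.93 + 0.3891×39.05 = 19.3619 per 10000.
Difference = 14.8876 − 19.3619 = -4.4743.

-4.47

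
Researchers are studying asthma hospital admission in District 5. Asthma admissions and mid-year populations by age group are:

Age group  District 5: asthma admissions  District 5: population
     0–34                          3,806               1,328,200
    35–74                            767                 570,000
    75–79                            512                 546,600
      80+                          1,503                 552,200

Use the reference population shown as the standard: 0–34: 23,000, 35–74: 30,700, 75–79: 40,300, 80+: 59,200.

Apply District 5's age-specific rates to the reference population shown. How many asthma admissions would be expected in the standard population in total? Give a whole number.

306

Age-specific rates per 10,000 for District 5: 28.66, 13.46, 9.37, 27.22.
Expected asthma admissions = Σ (standard pop × age-specific rate ÷ 10,000)
= 23,000×28.66/10,000 + 30,700×13.46/10,000 + 40,300×9.37/10,000 + 59,200×27.22/10,000
= 65.91 + 41.31 + 37.75 + 161.13 = 306.10.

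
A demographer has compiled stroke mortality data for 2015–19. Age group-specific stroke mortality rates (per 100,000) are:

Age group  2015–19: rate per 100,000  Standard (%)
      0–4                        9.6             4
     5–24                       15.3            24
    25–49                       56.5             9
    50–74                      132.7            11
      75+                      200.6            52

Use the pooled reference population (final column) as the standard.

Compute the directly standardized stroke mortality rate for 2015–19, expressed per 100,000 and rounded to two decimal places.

128.05

Standard weights: 0.04, 0.24, 0.09, 0.11, 0.52.
Standardized rate: 0.0400×9.6 + 0.2400×15.3 + 0.0900×56.5 + 0.1100×132.7 + 0.5200×200.6 = 128.0500 per 100,000.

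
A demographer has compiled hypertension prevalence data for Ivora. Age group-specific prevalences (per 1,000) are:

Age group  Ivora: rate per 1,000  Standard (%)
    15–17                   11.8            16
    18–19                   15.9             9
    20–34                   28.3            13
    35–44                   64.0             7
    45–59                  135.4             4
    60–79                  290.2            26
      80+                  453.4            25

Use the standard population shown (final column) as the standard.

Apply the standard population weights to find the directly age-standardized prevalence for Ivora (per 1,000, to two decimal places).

Standard weights: 0.16, 0.09, 0.13, 0.07, 0.04, 0.26, 0.25.
Standardized rate: 0.1600×11.8 + 0.0900×15.9 + 0.1300×28.3 + 0.0700×64.0 + 0.0400×135.4 + 0.2600×290.2 + 0.2500×453.4 = 205.6960 per 1,000.

205.70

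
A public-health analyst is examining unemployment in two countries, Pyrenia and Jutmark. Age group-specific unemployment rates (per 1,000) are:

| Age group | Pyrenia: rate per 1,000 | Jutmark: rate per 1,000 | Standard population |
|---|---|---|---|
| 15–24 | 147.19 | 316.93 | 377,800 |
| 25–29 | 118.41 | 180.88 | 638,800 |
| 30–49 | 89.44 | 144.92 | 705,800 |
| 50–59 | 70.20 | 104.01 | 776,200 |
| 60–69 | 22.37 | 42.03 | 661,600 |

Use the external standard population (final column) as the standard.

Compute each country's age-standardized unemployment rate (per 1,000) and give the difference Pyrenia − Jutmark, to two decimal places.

Standard total = 3,160,200; weights = 0.1195, 0.2021, 0.2233, 0.2456, 0.2094.
Pyrenia: 0.1195×147.19 + 0.2021×118.41 + 0.2233×89.44 + 0.2456×70.20 + 0.2094×22.37 = 83.4329 per 1,000.
Jutmark: 0.1195×316.93 + 0.2021×180.88 + 0.2233×144.92 + 0.2456×104.01 + 0.2094×42.03 = 141.1640 per 1,000.
Difference = 83.4329 − 141.1640 = -57.7311.

-57.73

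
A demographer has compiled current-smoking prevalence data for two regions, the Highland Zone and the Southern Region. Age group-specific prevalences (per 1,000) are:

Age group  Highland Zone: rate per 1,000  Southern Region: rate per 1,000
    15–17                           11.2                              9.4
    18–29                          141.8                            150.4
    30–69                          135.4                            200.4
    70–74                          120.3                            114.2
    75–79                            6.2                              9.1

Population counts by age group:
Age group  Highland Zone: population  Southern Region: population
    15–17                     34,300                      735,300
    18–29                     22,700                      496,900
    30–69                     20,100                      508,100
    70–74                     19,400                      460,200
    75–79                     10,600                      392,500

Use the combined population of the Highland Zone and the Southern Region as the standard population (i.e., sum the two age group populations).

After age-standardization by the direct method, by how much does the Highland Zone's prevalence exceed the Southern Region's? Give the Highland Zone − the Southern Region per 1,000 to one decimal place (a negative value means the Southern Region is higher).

-13.2

Combined standard total = 2,700,100; weights = 0.2850, 0.1924, 0.1956, 0.1776, 0.1493.
The Highland Zone: 0.2850×11.2 + 0.1924×141.8 + 0.1956×135.4 + 0.1776×120.3 + 0.1493×6.2 = 79.2608 per 1,000.
The Southern Region: 0.2850×9.4 + 0.1924×150.4 + 0.1956×200.4 + 0.1776×114.2 + 0.1493×9.1 = 92.4676 per 1,000.
Difference = 79.2608 − 92.4676 = -13.2068.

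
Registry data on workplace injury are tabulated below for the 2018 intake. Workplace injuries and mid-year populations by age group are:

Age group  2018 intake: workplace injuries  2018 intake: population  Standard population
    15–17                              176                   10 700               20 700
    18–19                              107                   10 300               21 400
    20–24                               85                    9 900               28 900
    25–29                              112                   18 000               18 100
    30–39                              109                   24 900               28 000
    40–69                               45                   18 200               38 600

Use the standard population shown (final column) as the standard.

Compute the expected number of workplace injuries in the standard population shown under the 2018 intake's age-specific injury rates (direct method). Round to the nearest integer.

Age-specific rates per 10 000 for the 2018 intake: 164.49, 103.88, 85.86, 62.22, 43.78, 24.73.
Expected workplace injuries = Σ (standard pop × age-specific rate ÷ 10 000)
= 20 700×164.49/10 000 + 21 400×103.88/10 000 + 28 900×85.86/10 000 + 18 100×62.22/10 000 + 28 000×43.78/10 000 + 38 600×24.73/10 000
= 340.49 + 222.31 + 248.13 + 112.62 + 122.57 + 95.44 = 1141.56.

1142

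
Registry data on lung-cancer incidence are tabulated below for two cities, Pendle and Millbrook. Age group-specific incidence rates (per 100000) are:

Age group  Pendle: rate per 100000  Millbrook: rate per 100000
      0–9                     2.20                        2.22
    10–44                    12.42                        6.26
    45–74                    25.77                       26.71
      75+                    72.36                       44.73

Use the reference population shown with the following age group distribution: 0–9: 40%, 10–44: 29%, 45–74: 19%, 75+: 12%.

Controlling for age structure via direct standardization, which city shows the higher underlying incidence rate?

Standard weights: 0.40, 0.29, 0.19, 0.12.
Pendle: 0.4000×2.20 + 0.2900×12.42 + 0.1900×25.77 + 0.1200×72.36 = 18.0613 per 100000.
Millbrook: 0.4000×2.22 + 0.2900×6.26 + 0.1900×26.71 + 0.1200×44.73 = 13.1459 per 100000.

Pendle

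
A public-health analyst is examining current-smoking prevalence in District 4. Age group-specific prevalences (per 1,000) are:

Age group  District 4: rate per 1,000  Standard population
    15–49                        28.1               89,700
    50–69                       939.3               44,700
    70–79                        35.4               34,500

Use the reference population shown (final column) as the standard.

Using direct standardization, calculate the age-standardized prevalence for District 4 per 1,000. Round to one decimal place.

Standard total = 168,900; weights = 0.5311, 0.2647, 0.2043.
Standardized rate: 0.5311×28.1 + 0.2647×939.3 + 0.2043×35.4 = 270.7435 per 1,000.

270.7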